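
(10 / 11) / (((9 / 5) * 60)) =5 / 594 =0.01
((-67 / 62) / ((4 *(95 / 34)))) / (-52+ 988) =-1139 / 11026080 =-0.00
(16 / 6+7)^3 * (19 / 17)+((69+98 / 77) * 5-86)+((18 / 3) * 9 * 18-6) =11314456 / 5049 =2240.93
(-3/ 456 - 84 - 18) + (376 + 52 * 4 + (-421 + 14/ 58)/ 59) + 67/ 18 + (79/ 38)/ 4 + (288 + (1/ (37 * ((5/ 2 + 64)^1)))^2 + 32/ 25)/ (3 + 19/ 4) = 596997734596971683/ 1156008274992900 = 516.43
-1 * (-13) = 13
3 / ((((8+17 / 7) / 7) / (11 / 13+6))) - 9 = 4542 / 949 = 4.79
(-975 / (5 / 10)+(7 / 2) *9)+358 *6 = 459 / 2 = 229.50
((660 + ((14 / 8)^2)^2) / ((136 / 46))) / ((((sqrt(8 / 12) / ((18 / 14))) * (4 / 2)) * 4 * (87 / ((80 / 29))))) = 2038605 * sqrt(6) / 3533824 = 1.41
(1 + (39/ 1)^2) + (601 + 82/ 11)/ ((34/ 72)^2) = 13512566/ 3179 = 4250.57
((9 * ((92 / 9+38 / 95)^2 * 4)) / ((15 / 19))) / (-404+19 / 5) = -17364784 / 1350675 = -12.86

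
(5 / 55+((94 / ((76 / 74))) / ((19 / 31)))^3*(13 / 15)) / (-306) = -11201853355786781 / 1187673265845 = -9431.76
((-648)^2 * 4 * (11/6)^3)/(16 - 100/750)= 77623920/119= 652301.85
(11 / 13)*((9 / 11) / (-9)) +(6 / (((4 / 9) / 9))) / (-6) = -1057 / 52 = -20.33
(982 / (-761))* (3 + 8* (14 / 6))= -63830 / 2283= -27.96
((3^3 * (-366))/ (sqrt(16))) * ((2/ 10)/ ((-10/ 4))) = 4941/ 25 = 197.64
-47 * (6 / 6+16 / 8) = -141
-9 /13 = -0.69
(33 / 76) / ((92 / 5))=165 / 6992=0.02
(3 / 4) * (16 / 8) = 1.50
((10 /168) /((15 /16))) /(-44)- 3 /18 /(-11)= 19 /1386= 0.01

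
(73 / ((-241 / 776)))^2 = 3208995904 / 58081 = 55250.36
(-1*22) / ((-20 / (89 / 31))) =979 / 310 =3.16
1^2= 1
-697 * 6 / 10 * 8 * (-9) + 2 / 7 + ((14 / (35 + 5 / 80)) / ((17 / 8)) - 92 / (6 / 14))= 3326401466 / 111265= 29896.21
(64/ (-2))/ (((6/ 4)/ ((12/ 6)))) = -128/ 3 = -42.67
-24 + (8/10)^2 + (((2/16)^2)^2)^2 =-9797894119/419430400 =-23.36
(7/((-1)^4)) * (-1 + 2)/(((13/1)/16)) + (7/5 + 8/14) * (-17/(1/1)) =-11329/455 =-24.90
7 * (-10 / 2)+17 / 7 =-228 / 7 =-32.57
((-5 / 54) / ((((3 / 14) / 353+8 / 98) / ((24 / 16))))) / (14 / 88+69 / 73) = -27778982 / 18164187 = -1.53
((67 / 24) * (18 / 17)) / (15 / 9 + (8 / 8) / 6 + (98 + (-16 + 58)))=603 / 28934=0.02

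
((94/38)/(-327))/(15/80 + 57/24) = -752/254733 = -0.00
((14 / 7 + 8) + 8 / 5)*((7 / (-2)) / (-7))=29 / 5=5.80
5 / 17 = 0.29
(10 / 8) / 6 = 5 / 24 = 0.21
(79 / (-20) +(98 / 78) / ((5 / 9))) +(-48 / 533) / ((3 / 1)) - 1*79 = -860459 / 10660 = -80.72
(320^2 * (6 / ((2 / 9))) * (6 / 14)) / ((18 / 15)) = 6912000 / 7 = 987428.57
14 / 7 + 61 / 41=143 / 41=3.49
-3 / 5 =-0.60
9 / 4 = 2.25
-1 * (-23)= 23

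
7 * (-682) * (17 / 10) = -40579 / 5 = -8115.80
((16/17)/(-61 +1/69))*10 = -690/4471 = -0.15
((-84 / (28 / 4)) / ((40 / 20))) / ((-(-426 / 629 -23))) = -3774 / 14893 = -0.25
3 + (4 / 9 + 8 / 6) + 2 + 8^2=637 / 9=70.78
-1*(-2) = 2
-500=-500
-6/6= -1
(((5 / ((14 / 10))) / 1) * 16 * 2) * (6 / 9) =1600 / 21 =76.19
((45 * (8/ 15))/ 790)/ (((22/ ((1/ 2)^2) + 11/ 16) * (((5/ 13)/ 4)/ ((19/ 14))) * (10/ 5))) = 15808/ 6539225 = 0.00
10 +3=13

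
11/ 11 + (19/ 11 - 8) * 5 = -30.36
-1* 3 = -3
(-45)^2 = 2025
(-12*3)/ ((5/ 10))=-72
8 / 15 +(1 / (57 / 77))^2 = 38309 / 16245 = 2.36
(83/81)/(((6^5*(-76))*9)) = -83/430821504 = -0.00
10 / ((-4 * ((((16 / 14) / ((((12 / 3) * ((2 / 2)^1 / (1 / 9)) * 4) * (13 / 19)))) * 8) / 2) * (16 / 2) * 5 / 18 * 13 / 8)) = -567 / 38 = -14.92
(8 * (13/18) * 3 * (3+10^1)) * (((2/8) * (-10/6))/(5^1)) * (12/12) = -18.78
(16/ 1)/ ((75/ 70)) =224/ 15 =14.93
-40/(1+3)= -10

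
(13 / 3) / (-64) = -13 / 192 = -0.07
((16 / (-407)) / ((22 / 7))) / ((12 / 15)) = -70 / 4477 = -0.02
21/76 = 0.28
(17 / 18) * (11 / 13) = 187 / 234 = 0.80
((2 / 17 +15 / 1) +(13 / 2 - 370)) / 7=-49.77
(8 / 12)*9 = 6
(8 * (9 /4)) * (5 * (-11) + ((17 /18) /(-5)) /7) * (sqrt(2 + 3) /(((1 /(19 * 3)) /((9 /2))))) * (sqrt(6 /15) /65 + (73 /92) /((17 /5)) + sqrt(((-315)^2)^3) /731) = -10227876618397869 * sqrt(5) /941528 - 17784171 * sqrt(2) /4550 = -24290549605.13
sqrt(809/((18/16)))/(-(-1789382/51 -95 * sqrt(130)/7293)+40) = -35530 * sqrt(52585)/2524030123063941+47904415702 * sqrt(1618)/2524030123063941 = 0.00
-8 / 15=-0.53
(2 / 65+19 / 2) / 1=1239 / 130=9.53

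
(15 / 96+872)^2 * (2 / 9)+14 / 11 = 952011067 / 5632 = 169036.06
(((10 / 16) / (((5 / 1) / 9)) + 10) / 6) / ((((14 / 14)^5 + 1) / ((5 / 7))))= 445 / 672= 0.66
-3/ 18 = -1/ 6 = -0.17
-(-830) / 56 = 415 / 28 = 14.82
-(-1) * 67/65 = 67/65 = 1.03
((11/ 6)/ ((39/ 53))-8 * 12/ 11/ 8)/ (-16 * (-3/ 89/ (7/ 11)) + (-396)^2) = 2245915/ 251471810304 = 0.00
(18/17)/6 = 3/17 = 0.18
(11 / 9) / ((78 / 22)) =121 / 351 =0.34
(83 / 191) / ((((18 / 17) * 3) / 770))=543235 / 5157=105.34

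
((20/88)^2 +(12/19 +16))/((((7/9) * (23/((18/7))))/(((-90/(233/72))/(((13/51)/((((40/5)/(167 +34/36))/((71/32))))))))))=-193105988997120/34376572748089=-5.62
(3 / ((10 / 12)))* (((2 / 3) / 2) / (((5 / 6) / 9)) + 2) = 504 / 25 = 20.16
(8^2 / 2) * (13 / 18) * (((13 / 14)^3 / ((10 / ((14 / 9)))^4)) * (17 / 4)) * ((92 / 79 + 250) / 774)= 11239696013 / 752210448750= 0.01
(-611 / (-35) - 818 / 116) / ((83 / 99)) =2091177 / 168490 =12.41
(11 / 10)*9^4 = 72171 / 10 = 7217.10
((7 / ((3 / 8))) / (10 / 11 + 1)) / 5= 88 / 45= 1.96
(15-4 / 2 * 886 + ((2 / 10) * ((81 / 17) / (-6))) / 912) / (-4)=90801769 / 206720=439.25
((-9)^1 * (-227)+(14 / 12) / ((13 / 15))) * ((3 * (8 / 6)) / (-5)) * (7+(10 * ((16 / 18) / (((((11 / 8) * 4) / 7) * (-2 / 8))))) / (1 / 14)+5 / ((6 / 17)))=6444748097 / 6435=1001514.86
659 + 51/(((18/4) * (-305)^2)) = 183910459/279075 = 659.00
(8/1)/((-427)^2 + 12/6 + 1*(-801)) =4/90765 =0.00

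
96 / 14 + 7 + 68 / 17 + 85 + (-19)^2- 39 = 2974 / 7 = 424.86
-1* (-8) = 8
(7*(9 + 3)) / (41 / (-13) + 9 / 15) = -2730 / 83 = -32.89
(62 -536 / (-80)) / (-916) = -3 / 40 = -0.08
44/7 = 6.29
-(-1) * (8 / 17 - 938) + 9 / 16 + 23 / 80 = -936.68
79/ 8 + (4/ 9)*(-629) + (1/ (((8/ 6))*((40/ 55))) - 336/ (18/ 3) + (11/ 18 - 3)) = -94187/ 288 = -327.04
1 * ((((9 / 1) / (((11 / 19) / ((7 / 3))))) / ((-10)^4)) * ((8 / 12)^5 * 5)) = 266 / 111375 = 0.00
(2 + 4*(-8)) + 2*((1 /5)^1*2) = -146 /5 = -29.20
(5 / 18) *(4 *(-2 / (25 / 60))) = -16 / 3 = -5.33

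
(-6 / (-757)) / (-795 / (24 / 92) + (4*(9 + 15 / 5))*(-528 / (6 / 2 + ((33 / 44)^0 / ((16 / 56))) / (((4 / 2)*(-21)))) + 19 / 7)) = -420 / 615032977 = -0.00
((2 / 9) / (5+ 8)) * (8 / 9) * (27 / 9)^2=16 / 117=0.14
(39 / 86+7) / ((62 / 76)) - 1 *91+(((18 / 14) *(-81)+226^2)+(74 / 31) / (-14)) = 50889.82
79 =79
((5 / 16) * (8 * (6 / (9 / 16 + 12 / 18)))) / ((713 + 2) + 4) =720 / 42421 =0.02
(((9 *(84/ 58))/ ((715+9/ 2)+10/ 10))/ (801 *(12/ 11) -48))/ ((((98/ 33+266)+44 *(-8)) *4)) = -2079/ 31519239280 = -0.00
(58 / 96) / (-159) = -29 / 7632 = -0.00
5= 5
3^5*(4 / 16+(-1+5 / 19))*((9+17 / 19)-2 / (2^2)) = -3209787 / 2888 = -1111.42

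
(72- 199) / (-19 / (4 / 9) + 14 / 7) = 3.12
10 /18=5 /9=0.56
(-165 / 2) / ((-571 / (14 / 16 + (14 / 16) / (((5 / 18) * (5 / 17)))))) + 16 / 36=870869 / 411120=2.12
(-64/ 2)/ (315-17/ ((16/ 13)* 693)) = -354816/ 3492499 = -0.10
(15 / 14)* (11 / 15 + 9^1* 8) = 1091 / 14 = 77.93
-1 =-1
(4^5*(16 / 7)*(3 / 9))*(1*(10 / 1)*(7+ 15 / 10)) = 1392640 / 21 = 66316.19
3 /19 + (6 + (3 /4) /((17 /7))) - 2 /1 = 5771 /1292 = 4.47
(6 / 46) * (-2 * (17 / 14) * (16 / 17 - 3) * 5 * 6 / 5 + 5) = 105 / 23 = 4.57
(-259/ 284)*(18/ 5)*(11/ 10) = -25641/ 7100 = -3.61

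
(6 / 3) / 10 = 1 / 5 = 0.20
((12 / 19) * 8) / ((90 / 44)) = 2.47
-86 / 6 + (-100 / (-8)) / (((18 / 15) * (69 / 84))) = -1.65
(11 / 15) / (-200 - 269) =-11 / 7035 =-0.00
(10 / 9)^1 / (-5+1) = -5 / 18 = -0.28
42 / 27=14 / 9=1.56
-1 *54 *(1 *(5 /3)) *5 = -450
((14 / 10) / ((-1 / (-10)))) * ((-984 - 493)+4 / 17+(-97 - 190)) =-24692.71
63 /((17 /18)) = 1134 /17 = 66.71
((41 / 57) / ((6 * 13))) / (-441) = -41 / 1960686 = -0.00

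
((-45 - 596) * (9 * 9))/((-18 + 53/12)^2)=-7476624/26569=-281.40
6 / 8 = 3 / 4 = 0.75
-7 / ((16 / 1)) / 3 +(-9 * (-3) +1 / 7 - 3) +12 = 12095 / 336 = 36.00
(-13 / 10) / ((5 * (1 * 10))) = -13 / 500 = -0.03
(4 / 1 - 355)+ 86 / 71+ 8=-24267 / 71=-341.79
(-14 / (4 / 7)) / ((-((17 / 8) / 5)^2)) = 39200 / 289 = 135.64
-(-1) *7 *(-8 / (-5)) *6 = 67.20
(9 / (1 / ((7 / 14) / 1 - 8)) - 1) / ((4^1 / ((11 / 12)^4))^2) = -29367166697 / 13759414272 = -2.13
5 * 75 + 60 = 435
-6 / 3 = -2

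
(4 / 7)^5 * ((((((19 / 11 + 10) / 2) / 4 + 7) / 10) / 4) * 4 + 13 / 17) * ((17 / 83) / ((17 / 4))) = 1234176 / 260861447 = 0.00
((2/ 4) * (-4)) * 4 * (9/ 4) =-18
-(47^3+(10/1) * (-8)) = -103743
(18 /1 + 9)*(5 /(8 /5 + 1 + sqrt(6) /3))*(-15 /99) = -43875 /5027 + 5625*sqrt(6) /5027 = -5.99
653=653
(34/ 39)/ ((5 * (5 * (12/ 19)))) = 323/ 5850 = 0.06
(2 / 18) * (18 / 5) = 2 / 5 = 0.40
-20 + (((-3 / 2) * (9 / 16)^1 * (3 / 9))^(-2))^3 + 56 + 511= 1364440051 / 531441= 2567.43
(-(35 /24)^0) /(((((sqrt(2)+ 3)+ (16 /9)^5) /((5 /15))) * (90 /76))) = -101864935638 /7477116519635+ 4907326194 * sqrt(2) /7477116519635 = -0.01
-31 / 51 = -0.61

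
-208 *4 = -832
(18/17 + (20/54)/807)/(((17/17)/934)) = 366475448/370413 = 989.37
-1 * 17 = -17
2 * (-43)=-86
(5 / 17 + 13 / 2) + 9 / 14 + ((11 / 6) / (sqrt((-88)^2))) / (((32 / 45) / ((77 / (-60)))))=1803317 / 243712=7.40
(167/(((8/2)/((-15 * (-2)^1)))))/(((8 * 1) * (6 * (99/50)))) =20875/1584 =13.18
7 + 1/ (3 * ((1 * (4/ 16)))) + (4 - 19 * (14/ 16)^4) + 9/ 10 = 128771/ 61440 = 2.10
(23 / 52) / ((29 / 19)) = 437 / 1508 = 0.29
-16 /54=-8 /27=-0.30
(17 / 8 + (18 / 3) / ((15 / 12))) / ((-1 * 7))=-277 / 280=-0.99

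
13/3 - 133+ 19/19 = -383/3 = -127.67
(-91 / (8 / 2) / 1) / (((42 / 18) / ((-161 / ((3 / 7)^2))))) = 102557 / 12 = 8546.42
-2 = -2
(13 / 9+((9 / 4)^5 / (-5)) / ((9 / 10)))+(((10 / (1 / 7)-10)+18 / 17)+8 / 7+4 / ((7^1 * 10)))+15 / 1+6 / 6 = 26199011 / 391680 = 66.89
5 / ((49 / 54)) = 270 / 49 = 5.51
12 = 12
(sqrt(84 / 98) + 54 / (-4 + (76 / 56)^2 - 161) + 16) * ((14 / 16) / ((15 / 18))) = 3 * sqrt(42) / 20 + 526134 / 31979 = 17.42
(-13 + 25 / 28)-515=-14759 / 28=-527.11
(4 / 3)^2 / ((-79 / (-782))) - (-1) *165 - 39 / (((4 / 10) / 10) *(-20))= 657953 / 2844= 231.35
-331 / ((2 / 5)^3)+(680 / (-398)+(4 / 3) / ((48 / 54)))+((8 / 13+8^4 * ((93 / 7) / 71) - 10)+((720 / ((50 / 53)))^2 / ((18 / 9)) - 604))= 286218.11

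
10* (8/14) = 40/7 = 5.71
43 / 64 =0.67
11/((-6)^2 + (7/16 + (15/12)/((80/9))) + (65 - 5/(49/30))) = 34496/308949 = 0.11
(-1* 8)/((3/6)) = -16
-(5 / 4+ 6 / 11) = -79 / 44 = -1.80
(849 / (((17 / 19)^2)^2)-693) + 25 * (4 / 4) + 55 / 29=1595258184 / 2422109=658.62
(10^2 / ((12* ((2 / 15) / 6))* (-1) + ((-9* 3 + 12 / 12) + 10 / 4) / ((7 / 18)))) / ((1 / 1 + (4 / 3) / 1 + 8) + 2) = -31500 / 235801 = -0.13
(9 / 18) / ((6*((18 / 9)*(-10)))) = -1 / 240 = -0.00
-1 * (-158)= 158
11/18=0.61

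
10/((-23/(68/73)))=-680/1679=-0.41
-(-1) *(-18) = -18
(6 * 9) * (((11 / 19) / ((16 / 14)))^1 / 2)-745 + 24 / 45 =-1666199 / 2280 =-730.79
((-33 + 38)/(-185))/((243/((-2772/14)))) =22/999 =0.02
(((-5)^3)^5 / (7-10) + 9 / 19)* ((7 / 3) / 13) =4058837890814 / 2223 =1825838007.56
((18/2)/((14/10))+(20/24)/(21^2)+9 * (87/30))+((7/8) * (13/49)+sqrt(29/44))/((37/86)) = 43 * sqrt(319)/407+32376227/979020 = 34.96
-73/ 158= -0.46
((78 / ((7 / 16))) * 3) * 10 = 37440 / 7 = 5348.57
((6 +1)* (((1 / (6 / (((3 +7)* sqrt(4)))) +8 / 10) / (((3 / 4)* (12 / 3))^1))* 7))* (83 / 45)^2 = 20928782 / 91125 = 229.67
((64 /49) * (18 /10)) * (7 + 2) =5184 /245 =21.16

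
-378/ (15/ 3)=-378/ 5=-75.60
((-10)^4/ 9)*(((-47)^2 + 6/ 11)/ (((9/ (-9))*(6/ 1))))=-121525000/ 297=-409175.08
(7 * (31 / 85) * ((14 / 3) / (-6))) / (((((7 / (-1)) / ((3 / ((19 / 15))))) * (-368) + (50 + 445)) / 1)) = -1519 / 1210723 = -0.00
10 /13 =0.77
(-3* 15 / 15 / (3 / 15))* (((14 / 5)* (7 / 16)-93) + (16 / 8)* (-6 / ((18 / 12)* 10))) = 11109 / 8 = 1388.62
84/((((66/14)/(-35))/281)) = -175241.82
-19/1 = -19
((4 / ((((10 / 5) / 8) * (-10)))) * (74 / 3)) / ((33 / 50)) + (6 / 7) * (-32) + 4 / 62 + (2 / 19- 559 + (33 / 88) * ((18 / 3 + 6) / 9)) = -527002853 / 816354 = -645.56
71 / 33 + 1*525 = 17396 / 33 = 527.15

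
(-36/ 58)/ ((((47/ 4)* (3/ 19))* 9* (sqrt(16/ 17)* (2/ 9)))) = -57* sqrt(17)/ 1363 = -0.17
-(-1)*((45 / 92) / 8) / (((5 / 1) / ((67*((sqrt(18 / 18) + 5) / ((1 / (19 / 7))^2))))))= 36.22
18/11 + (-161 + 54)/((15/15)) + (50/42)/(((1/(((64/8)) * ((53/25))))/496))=2289005/231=9909.11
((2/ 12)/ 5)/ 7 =1/ 210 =0.00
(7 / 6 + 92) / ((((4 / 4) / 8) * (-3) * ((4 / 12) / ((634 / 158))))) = -708812 / 237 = -2990.77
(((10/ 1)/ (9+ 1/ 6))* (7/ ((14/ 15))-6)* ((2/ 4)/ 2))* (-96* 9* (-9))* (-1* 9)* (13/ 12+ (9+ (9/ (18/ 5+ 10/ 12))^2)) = -79130095236/ 194579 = -406673.36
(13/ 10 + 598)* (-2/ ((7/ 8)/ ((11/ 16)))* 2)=-65923/ 35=-1883.51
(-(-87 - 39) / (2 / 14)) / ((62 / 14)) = 6174 / 31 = 199.16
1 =1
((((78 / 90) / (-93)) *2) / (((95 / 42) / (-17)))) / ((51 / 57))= 364 / 2325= 0.16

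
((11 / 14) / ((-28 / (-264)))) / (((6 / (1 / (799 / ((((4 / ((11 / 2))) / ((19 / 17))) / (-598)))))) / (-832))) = 0.00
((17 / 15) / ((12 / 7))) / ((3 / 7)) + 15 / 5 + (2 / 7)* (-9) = 7451 / 3780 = 1.97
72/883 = 0.08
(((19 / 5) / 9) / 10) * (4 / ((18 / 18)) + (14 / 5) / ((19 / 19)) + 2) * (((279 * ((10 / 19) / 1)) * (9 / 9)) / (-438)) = -682 / 5475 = -0.12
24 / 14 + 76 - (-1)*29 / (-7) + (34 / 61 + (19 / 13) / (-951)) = 391317926 / 5279001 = 74.13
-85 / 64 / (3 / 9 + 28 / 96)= -17 / 8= -2.12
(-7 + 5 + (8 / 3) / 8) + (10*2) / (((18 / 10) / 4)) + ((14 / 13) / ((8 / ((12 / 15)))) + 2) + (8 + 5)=33863 / 585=57.89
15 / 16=0.94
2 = 2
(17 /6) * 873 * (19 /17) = 2764.50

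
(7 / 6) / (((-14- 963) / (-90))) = 105 / 977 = 0.11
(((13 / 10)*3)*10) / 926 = 39 / 926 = 0.04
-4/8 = -0.50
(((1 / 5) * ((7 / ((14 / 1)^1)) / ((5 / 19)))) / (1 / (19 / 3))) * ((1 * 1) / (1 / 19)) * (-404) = -18473.57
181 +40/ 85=3085/ 17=181.47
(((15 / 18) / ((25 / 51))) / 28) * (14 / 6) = 17 / 120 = 0.14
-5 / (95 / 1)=-1 / 19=-0.05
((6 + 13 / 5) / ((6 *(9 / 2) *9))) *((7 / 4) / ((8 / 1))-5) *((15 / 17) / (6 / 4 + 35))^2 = -215 / 2174232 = -0.00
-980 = -980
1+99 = 100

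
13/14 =0.93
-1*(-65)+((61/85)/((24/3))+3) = 68.09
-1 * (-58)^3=195112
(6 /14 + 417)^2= 174246.61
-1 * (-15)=15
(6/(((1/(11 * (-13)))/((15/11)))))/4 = -585/2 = -292.50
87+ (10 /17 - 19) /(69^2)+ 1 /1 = 7122143 /80937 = 88.00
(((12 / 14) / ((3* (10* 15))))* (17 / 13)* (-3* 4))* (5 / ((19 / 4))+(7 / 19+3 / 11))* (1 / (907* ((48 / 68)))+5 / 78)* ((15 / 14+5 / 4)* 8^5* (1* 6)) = -48214867968 / 31776745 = -1517.30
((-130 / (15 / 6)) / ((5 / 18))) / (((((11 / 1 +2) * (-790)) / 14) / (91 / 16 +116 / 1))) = 122661 / 3950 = 31.05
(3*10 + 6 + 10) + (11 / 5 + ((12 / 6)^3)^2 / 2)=401 / 5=80.20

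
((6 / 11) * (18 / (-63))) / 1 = -12 / 77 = -0.16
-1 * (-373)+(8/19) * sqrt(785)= 8 * sqrt(785)/19+373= 384.80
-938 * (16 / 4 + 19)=-21574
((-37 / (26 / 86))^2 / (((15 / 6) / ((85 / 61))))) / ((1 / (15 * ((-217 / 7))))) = -40019552610 / 10309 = -3882001.42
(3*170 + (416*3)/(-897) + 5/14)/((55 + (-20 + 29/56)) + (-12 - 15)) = 218516/3657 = 59.75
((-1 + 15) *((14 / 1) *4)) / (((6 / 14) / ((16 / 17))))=87808 / 51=1721.73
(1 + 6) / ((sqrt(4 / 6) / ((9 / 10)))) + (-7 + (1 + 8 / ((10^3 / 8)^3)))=1.72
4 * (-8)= -32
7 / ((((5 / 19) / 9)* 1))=1197 / 5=239.40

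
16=16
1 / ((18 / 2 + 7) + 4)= 1 / 20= 0.05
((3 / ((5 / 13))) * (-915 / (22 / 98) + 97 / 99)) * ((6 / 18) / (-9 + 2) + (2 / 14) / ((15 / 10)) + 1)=-33297.99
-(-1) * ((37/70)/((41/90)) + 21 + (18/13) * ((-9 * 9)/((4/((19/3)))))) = -1159719/7462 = -155.42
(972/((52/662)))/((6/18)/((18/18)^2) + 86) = 482598/3367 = 143.33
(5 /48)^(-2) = 2304 /25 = 92.16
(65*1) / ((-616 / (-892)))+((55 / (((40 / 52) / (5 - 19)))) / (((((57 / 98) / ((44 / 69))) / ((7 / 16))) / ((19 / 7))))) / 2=-35543573 / 63756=-557.49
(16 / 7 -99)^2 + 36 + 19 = 461024 / 49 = 9408.65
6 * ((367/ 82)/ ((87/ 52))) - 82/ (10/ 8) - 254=-1804602/ 5945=-303.55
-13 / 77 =-0.17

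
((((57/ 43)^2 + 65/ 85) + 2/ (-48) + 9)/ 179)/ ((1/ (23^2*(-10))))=-22907220875/ 67518084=-339.28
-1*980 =-980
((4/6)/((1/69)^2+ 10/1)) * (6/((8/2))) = 4761/47611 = 0.10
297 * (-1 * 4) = -1188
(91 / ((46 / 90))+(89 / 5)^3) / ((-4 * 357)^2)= 8363081 / 2931327000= 0.00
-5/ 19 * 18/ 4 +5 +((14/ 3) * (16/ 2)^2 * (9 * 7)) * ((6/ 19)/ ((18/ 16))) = 10571/ 2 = 5285.50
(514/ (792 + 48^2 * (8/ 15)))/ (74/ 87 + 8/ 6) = 7453/ 63992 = 0.12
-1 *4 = -4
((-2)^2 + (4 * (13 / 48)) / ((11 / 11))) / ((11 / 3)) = 61 / 44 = 1.39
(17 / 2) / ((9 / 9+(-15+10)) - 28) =-17 / 64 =-0.27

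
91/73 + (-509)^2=18913004/73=259082.25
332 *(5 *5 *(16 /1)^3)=33996800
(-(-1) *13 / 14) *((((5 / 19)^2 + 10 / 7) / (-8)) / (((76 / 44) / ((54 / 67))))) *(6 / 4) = -43841655 / 360289552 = -0.12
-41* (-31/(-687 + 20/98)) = -62279/33653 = -1.85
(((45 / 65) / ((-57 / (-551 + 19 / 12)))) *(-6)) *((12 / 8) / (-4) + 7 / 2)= -26025 / 208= -125.12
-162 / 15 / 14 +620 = 21673 / 35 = 619.23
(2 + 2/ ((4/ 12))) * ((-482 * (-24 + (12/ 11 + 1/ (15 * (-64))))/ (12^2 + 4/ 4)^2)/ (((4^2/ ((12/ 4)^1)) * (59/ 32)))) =58305371/ 136452250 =0.43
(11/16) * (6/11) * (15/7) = 45/56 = 0.80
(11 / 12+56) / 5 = 683 / 60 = 11.38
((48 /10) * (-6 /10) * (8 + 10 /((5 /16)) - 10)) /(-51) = 144 /85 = 1.69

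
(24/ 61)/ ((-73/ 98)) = -2352/ 4453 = -0.53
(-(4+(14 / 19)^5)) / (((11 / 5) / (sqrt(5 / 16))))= -13052775*sqrt(5) / 27237089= -1.07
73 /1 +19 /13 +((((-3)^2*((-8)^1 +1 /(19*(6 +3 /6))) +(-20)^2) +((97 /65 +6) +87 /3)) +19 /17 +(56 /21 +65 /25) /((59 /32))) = 1646242159 /3716115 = 443.00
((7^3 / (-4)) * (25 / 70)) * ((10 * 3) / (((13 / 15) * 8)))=-55125 / 416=-132.51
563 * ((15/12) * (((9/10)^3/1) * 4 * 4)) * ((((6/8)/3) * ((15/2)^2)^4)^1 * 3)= 126225541265625/2048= 61633565071.11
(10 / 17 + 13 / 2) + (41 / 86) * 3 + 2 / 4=13185 / 1462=9.02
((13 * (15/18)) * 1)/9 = 65/54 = 1.20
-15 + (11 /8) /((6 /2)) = -349 /24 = -14.54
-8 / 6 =-4 / 3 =-1.33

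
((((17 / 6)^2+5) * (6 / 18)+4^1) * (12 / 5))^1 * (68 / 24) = 15317 / 270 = 56.73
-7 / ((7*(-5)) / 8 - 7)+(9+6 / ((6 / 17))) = 346 / 13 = 26.62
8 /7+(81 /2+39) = 1129 /14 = 80.64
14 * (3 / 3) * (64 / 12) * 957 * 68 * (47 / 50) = 114186688 / 25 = 4567467.52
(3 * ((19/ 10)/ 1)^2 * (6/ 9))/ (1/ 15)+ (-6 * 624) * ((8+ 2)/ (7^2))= -655.78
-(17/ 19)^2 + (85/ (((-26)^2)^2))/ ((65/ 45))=-0.80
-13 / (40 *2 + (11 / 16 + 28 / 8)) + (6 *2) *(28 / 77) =62368 / 14817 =4.21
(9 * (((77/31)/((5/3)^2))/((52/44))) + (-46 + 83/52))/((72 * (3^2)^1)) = -1515047/26114400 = -0.06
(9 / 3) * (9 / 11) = 27 / 11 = 2.45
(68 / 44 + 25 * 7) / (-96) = -1.84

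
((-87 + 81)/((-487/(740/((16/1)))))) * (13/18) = 2405/5844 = 0.41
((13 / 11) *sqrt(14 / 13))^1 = sqrt(182) / 11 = 1.23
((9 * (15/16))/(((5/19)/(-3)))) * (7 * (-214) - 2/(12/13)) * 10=23087565/16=1442972.81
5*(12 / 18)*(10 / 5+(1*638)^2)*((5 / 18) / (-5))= -678410 / 9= -75378.89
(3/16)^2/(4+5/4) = 3/448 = 0.01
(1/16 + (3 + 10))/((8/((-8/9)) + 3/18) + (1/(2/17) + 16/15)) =285/16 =17.81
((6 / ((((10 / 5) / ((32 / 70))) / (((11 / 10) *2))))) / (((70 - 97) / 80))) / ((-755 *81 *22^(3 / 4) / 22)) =2816 *22^(1 / 4) / 19263825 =0.00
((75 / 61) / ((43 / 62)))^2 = 21622500 / 6880129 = 3.14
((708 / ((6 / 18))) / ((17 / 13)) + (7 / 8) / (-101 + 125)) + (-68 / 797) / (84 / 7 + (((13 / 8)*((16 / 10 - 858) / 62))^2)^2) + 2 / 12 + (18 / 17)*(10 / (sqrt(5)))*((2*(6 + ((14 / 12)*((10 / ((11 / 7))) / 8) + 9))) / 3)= 4205*sqrt(5) / 187 + 845378265468931262464639593 / 520412627339257874510656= 1674.72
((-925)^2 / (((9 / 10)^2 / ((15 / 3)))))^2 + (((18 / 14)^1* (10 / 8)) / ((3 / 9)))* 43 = 5124658984413086605 / 183708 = 27895676750131.11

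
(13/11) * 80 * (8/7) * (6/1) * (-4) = -2593.25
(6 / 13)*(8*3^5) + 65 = 12509 / 13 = 962.23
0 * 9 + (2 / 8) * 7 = 7 / 4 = 1.75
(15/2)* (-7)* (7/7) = -105/2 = -52.50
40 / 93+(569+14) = 54259 / 93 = 583.43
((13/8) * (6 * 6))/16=117/32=3.66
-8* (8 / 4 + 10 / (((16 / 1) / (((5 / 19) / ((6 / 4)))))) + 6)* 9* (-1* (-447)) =-261000.95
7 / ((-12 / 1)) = -7 / 12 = -0.58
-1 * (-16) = 16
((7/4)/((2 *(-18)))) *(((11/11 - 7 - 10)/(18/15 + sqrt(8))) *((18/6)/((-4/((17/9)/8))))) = 595/23616 - 2975 *sqrt(2)/70848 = -0.03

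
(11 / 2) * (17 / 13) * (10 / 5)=187 / 13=14.38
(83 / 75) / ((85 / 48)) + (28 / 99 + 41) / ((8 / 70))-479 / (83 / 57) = 2297736079 / 69844500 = 32.90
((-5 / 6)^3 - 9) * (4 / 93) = -2069 / 5022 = -0.41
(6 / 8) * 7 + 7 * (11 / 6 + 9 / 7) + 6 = 397 / 12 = 33.08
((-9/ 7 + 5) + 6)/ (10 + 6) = 17/ 28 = 0.61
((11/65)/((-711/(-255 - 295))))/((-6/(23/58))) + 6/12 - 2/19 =5898865/15278679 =0.39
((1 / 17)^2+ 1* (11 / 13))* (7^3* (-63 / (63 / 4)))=-1165.67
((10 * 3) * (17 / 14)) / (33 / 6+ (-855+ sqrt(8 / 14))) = -288830 / 6735397 - 680 * sqrt(7) / 47147779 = -0.04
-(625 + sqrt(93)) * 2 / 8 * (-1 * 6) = 3 * sqrt(93) / 2 + 1875 / 2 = 951.97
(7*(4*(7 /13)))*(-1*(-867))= 169932 /13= 13071.69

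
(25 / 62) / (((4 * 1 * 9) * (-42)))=-25 / 93744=-0.00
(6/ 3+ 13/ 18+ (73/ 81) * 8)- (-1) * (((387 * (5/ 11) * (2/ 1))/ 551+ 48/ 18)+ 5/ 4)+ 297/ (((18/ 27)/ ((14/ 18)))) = 708893813/ 1963764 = 360.99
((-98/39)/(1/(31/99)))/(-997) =3038/3849417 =0.00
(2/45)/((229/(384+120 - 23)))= 962/10305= 0.09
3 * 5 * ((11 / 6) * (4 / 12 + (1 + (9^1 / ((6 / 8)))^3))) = 142670 / 3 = 47556.67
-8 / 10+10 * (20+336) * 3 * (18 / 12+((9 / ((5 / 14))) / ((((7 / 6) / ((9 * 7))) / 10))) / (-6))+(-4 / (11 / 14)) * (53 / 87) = -115826781368 / 4785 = -24206223.90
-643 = -643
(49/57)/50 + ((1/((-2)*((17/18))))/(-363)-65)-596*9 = -31827131707/5862450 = -5428.98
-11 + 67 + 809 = 865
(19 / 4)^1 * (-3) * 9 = -513 / 4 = -128.25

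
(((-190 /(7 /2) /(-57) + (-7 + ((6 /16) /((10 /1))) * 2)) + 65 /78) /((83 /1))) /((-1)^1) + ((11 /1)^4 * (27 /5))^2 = 726331917516547 /116200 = 6250704970.02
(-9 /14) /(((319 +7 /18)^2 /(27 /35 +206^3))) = -446094909846 /8097495245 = -55.09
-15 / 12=-5 / 4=-1.25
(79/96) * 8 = 79/12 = 6.58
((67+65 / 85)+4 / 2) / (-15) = -1186 / 255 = -4.65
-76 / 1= -76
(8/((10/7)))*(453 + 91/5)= 65968/25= 2638.72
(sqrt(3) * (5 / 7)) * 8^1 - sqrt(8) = -2 * sqrt(2) + 40 * sqrt(3) / 7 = 7.07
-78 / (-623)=78 / 623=0.13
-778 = -778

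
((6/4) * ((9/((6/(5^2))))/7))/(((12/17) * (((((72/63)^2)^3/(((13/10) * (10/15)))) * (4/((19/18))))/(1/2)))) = 352862965/603979776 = 0.58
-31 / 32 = -0.97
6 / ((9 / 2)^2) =8 / 27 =0.30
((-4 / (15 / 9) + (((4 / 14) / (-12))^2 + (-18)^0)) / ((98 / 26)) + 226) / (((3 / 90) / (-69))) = -2242781083 / 4802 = -467051.45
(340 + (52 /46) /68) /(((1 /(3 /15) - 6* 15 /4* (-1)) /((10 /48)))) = 88631 /34408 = 2.58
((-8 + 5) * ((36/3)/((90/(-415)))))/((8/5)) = 415/4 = 103.75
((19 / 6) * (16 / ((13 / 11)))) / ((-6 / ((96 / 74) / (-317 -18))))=0.03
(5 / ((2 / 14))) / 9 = 35 / 9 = 3.89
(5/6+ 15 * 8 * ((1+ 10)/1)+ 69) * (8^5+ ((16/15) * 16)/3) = 6149245312/135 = 45549965.27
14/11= 1.27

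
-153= -153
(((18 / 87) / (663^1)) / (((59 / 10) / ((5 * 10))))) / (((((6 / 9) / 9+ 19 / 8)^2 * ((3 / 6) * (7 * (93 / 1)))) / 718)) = 22332672000 / 22962192906107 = 0.00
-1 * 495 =-495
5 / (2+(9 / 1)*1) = 5 / 11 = 0.45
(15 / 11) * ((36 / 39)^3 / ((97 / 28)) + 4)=5.76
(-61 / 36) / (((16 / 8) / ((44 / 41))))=-671 / 738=-0.91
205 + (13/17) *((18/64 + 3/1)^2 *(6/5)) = 1870315/8704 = 214.88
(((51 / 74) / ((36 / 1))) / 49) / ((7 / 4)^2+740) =34 / 64664271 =0.00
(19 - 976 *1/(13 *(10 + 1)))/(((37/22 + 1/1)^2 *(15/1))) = 76604/678795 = 0.11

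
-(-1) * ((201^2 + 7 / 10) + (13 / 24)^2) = 116357741 / 2880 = 40401.99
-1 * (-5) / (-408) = -5 / 408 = -0.01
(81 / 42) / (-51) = -9 / 238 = -0.04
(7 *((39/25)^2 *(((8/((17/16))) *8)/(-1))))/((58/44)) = -239855616/308125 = -778.44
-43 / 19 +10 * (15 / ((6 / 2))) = 907 / 19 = 47.74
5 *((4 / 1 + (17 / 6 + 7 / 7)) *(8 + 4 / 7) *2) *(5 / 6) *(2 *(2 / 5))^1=9400 / 21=447.62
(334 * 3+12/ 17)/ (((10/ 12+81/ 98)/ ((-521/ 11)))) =-652751001/ 22814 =-28611.86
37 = 37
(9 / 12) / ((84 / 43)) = 43 / 112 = 0.38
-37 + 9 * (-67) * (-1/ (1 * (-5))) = -788/ 5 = -157.60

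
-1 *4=-4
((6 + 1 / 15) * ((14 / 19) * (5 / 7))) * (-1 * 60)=-3640 / 19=-191.58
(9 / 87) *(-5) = -0.52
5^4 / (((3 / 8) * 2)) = 2500 / 3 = 833.33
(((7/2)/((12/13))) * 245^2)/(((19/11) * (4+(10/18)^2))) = 1622295675/53048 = 30581.66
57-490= -433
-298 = -298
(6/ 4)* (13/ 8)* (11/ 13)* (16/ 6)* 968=5324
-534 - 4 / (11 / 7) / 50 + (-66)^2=1051036 / 275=3821.95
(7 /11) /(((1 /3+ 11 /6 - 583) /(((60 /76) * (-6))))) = 756 /145673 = 0.01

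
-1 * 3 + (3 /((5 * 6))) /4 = -119 /40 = -2.98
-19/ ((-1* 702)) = 19/ 702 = 0.03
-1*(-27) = 27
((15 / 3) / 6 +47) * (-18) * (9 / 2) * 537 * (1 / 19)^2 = -4161213 / 722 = -5763.45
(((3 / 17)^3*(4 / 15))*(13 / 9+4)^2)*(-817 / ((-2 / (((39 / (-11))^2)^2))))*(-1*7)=-7059243635262 / 359656165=-19627.76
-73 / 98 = -0.74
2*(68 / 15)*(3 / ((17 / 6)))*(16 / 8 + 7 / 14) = 24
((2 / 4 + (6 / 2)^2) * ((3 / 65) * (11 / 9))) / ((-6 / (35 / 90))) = -1463 / 42120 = -0.03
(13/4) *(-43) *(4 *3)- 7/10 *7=-16819/10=-1681.90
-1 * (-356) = 356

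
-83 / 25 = -3.32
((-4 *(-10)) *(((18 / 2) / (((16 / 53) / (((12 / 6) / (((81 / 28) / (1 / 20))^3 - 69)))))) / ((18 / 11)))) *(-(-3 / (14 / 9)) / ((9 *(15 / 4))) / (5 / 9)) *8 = 342804 / 55338715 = 0.01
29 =29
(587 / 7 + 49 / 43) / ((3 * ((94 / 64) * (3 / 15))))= 1364480 / 14147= 96.45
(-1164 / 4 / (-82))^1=291 / 82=3.55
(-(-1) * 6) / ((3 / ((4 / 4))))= 2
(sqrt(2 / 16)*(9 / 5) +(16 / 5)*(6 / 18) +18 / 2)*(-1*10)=-302 / 3-9*sqrt(2) / 2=-107.03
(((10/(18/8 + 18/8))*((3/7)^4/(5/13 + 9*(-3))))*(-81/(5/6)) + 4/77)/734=744160/1676860801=0.00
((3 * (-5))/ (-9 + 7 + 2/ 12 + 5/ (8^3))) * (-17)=-391680/ 2801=-139.84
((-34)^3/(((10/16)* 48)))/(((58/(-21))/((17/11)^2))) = 19877998/17545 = 1132.97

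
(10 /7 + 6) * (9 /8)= 117 /14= 8.36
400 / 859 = 0.47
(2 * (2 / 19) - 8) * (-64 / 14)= 4736 / 133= 35.61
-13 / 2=-6.50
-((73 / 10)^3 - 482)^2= -8645838289 / 1000000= -8645.84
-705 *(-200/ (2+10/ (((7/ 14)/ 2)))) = 23500/ 7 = 3357.14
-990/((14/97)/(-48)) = 2304720/7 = 329245.71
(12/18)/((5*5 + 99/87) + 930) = 29/41592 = 0.00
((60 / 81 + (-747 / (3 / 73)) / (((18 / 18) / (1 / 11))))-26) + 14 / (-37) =-1678.09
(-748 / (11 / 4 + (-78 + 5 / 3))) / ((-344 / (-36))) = 40392 / 37969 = 1.06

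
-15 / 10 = -3 / 2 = -1.50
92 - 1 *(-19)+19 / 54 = 6013 / 54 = 111.35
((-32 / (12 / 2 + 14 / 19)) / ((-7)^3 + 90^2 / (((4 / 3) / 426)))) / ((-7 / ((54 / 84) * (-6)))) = -513 / 507170972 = -0.00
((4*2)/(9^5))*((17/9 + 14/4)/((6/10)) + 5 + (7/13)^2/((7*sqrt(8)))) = 14*sqrt(2)/9979281 + 3020/1594323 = 0.00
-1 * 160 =-160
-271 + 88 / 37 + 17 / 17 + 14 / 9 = -88600 / 333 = -266.07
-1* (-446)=446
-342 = -342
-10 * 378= -3780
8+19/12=115/12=9.58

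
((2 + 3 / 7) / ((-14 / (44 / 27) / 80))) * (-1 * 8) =239360 / 1323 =180.92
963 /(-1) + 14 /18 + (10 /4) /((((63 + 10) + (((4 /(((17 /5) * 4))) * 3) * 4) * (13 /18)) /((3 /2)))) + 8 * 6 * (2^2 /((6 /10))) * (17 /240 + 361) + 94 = 15906269725 /138708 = 114674.49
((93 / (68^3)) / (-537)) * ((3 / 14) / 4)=-93 / 3151866368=-0.00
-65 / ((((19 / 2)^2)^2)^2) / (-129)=16640 / 2190879632289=0.00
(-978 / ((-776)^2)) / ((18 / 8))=-163 / 225816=-0.00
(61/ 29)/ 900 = 61/ 26100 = 0.00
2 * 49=98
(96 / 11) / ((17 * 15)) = 32 / 935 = 0.03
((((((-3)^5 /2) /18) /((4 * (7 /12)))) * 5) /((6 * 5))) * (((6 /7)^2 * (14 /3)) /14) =-0.12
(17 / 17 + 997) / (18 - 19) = -998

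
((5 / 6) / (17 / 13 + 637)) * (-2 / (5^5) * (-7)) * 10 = 91 / 1555875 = 0.00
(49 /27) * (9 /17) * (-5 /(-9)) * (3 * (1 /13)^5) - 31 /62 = -56807339 /113615658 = -0.50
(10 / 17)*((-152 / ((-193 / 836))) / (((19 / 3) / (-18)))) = -1100.74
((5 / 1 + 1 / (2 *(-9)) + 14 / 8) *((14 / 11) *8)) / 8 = 1687 / 198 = 8.52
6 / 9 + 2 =8 / 3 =2.67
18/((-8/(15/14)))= -135/56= -2.41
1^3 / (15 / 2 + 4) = 2 / 23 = 0.09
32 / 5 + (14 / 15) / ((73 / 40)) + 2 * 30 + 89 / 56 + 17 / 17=4261783 / 61320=69.50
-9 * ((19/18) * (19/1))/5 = -361/10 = -36.10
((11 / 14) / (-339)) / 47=-11 / 223062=-0.00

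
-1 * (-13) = 13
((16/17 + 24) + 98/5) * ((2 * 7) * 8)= 424032/85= 4988.61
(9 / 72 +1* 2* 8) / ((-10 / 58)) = -3741 / 40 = -93.52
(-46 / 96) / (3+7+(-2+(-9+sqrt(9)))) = -23 / 96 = -0.24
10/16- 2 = -11/8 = -1.38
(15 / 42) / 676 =5 / 9464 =0.00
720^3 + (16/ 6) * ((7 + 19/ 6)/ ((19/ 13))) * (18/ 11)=78008838344/ 209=373248030.35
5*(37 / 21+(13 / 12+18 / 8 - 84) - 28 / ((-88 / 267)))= 13975 / 462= 30.25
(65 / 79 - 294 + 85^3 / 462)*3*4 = 75630986 / 6083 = 12433.17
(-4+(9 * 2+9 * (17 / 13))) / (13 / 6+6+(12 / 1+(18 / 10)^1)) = 1.17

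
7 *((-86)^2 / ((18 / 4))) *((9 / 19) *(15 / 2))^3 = 3538292625 / 6859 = 515861.30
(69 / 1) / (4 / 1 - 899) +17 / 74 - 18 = -1182031 / 66230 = -17.85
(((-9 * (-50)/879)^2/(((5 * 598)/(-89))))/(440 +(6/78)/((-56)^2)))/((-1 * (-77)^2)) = 4272000/1428562676647469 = 0.00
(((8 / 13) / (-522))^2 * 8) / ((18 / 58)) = 128 / 3572829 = 0.00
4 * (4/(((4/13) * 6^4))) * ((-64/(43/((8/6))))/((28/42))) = -416/3483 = -0.12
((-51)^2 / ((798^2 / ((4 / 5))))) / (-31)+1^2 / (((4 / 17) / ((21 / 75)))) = 65248941 / 54835900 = 1.19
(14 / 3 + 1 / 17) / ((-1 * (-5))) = 241 / 255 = 0.95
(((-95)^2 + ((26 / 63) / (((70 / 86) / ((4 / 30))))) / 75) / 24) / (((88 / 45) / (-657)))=-1634297928853 / 12936000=-126337.19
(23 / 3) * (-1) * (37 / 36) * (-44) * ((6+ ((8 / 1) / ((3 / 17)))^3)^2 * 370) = 21918627521958308680 / 19683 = 1113581645173922.10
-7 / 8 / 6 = -7 / 48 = -0.15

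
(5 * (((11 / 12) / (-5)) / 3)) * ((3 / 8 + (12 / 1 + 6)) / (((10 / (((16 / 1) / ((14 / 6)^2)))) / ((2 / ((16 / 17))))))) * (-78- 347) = 47685 / 32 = 1490.16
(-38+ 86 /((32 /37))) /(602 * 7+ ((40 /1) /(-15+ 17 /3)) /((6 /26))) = 6881 /469888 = 0.01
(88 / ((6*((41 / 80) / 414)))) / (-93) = -161920 / 1271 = -127.40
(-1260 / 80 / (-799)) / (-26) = -63 / 83096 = -0.00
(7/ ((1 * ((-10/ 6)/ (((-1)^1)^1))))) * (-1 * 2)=-42/ 5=-8.40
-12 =-12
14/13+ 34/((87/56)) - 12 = 12398/1131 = 10.96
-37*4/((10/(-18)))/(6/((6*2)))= 2664/5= 532.80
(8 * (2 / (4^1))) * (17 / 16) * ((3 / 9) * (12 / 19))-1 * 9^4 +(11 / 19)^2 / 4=-9472671 / 1444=-6560.02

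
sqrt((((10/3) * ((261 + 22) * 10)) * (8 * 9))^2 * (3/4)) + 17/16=17/16 + 339600 * sqrt(3)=588205.52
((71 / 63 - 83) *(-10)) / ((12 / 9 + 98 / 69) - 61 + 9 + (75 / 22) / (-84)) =-104397920 / 6284679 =-16.61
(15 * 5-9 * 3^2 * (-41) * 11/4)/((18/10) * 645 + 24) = 7.77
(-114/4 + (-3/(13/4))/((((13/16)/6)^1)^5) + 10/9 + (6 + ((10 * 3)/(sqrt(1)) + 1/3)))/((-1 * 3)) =1760427910567/260647686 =6754.05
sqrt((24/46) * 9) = 6 * sqrt(69)/23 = 2.17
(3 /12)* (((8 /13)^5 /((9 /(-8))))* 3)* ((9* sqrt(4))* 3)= -1179648 /371293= -3.18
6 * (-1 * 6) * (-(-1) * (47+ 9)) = -2016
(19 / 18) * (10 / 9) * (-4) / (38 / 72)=-80 / 9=-8.89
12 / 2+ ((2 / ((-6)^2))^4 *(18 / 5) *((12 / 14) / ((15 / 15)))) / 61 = 12451321 / 2075220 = 6.00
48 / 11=4.36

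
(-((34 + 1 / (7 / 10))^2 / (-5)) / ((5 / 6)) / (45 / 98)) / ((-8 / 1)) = -30752 / 375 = -82.01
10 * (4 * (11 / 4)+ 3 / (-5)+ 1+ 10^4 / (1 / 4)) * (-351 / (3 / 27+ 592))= -1263960126 / 5329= -237185.24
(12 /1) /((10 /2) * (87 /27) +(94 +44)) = 108 /1387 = 0.08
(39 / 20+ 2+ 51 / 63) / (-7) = -0.68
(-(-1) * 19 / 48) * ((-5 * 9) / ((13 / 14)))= -1995 / 104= -19.18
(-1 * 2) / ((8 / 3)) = -3 / 4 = -0.75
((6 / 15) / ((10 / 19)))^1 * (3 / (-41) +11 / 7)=1634 / 1435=1.14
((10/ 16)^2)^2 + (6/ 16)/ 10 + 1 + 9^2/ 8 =231733/ 20480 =11.32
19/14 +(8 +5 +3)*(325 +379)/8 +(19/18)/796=141353017/100296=1409.36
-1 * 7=-7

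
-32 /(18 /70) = -1120 /9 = -124.44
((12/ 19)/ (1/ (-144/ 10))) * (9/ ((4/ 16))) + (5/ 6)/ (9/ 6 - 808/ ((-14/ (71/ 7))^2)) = -189364874107/ 578367885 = -327.41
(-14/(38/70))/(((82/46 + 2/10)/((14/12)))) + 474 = 5962879/12996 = 458.82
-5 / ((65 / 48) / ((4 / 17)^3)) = -3072 / 63869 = -0.05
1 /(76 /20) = 5 /19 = 0.26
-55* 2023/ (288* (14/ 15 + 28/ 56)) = -556325/ 2064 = -269.54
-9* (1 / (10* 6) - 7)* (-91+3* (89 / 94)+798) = 16774665 / 376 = 44613.47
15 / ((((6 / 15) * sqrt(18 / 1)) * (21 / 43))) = 1075 * sqrt(2) / 84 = 18.10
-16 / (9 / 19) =-304 / 9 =-33.78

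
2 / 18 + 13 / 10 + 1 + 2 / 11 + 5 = 7517 / 990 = 7.59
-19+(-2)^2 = -15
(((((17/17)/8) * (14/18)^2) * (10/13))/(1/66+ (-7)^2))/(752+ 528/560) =18865/11969374482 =0.00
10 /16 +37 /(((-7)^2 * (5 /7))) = 471 /280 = 1.68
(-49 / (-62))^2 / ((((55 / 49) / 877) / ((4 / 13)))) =103178173 / 687115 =150.16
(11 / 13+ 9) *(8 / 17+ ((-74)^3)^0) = 3200 / 221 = 14.48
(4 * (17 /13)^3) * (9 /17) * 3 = 14.21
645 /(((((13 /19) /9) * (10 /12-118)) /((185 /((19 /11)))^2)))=-3898347750 /4693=-830672.86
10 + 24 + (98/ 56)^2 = 593/ 16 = 37.06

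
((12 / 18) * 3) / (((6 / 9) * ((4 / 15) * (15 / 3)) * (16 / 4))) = 9 / 16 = 0.56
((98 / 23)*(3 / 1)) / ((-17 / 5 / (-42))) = 61740 / 391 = 157.90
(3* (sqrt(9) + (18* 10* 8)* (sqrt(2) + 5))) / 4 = 1080* sqrt(2) + 21609 / 4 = 6929.60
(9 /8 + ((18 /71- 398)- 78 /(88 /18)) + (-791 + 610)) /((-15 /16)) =2472442 /3905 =633.15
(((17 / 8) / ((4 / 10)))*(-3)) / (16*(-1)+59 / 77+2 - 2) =385 / 368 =1.05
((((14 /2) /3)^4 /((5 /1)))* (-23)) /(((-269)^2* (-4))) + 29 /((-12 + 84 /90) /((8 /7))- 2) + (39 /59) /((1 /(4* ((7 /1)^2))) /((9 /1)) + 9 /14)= -1600610903979317 /1100564401996260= -1.45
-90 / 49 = -1.84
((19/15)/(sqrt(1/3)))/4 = 0.55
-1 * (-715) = 715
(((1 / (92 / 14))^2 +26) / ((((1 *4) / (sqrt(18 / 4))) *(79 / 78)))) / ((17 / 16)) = 6442605 *sqrt(2) / 710447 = 12.82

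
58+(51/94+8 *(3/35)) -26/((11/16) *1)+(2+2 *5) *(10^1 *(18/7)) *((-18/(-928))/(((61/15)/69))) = 122.96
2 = 2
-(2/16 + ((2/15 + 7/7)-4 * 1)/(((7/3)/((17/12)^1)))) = 1357/840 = 1.62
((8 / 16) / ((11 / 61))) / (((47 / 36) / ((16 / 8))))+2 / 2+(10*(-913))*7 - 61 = -33070294 / 517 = -63965.75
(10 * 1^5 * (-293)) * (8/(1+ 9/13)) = -152360/11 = -13850.91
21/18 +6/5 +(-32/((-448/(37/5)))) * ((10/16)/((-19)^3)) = 27270829/11523120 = 2.37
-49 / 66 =-0.74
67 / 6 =11.17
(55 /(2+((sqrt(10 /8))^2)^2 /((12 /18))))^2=3097600 /19321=160.32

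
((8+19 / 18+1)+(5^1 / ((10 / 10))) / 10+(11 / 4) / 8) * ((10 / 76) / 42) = 0.03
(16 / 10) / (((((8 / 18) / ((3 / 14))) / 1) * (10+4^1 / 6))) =81 / 1120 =0.07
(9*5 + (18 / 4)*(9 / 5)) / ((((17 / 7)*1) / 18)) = 33453 / 85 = 393.56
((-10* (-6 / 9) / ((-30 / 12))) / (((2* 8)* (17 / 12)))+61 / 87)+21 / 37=62990 / 54723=1.15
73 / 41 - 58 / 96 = 2315 / 1968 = 1.18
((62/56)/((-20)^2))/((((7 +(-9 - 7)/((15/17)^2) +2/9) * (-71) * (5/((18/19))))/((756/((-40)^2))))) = 67797/258921664000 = 0.00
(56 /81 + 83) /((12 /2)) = 6779 /486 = 13.95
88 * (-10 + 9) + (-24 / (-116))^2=-73972 / 841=-87.96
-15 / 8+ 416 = 3313 / 8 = 414.12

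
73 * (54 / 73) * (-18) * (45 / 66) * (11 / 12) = -1215 / 2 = -607.50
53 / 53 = 1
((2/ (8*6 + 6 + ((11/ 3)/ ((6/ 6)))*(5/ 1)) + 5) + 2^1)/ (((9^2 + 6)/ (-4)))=-6100/ 18879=-0.32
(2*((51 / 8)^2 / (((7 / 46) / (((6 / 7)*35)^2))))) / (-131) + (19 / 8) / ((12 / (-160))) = -40728985 / 11004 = -3701.29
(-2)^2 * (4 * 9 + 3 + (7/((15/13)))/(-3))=6656/45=147.91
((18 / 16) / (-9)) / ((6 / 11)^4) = -1.41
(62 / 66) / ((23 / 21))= 217 / 253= 0.86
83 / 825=0.10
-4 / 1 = -4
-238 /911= -0.26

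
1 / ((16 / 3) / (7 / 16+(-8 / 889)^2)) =0.08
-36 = -36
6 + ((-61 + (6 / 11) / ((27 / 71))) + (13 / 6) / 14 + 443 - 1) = 1077169 / 2772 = 388.59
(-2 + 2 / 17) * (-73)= 2336 / 17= 137.41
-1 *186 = -186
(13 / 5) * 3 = 39 / 5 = 7.80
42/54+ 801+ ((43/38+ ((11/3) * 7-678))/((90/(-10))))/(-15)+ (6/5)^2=61436423/76950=798.39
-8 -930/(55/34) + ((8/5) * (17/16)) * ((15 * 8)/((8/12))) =-3046/11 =-276.91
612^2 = 374544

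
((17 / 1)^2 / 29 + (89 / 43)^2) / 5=152814 / 53621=2.85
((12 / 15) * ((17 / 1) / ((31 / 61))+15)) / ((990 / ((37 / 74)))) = 1502 / 76725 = 0.02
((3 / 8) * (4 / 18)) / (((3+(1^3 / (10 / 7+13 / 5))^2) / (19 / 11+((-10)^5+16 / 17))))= -123921593127 / 45529264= -2721.80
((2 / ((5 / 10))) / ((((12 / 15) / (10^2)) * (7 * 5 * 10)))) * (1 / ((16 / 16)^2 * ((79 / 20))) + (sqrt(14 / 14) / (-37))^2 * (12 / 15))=0.36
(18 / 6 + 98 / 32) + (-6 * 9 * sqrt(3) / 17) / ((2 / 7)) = 97 / 16 - 189 * sqrt(3) / 17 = -13.19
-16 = -16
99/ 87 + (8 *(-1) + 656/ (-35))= -25989/ 1015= -25.60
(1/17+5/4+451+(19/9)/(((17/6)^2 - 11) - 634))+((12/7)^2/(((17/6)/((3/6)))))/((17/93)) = 591186341391/1298903564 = 455.14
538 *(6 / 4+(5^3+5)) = 70747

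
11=11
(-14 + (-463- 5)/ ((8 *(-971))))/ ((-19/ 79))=2138609/ 36898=57.96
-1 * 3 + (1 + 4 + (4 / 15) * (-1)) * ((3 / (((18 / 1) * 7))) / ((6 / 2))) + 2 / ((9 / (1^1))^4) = -1360417 / 459270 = -2.96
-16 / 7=-2.29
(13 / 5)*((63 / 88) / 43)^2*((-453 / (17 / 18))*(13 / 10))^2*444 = 16088500099029267 / 129315362000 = 124412.91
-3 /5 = -0.60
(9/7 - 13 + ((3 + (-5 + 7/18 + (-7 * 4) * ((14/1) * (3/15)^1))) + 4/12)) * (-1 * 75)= 287885/42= 6854.40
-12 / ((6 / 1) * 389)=-2 / 389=-0.01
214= 214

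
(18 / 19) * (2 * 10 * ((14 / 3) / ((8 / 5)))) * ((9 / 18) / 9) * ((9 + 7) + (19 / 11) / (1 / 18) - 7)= 25725 / 209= 123.09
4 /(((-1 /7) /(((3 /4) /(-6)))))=7 /2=3.50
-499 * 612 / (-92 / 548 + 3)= -10459539 / 97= -107830.30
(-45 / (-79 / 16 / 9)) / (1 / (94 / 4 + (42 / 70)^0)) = 158760 / 79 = 2009.62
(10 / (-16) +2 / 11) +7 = 577 / 88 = 6.56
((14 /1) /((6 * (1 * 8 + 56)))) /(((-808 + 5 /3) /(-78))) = 273 /77408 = 0.00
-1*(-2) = 2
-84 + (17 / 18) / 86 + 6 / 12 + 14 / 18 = -42679 / 516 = -82.71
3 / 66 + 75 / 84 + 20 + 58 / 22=7261 / 308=23.57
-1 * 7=-7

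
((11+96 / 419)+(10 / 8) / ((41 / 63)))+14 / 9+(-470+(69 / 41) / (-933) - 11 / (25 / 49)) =-2292917313101 / 4808402100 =-476.86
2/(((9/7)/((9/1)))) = 14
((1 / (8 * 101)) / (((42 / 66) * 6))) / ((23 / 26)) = 0.00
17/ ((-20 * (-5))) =17/ 100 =0.17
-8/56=-1/7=-0.14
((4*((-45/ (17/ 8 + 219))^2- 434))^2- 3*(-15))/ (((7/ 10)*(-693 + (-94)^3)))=-42153761181415637230/ 8140612756349075917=-5.18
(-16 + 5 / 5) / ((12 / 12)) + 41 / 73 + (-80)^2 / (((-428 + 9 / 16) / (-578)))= 4313457294 / 499247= 8639.93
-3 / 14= -0.21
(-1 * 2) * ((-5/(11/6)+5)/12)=-25/66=-0.38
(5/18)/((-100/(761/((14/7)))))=-761/720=-1.06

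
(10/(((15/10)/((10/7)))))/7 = 200/147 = 1.36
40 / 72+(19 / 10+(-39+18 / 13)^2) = 21558239 / 15210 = 1417.37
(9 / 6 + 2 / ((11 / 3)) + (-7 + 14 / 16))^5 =-5963102065799 / 5277319168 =-1129.95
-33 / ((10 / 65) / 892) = -191334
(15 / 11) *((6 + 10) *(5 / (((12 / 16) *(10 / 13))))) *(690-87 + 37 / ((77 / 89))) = 103425920 / 847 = 122108.52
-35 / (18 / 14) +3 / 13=-3158 / 117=-26.99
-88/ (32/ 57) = -627/ 4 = -156.75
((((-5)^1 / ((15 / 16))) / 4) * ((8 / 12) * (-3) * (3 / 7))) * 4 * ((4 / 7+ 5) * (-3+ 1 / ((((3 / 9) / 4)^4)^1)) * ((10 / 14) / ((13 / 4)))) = 39807360 / 343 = 116056.44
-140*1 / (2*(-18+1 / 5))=350 / 89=3.93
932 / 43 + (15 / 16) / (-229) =3414203 / 157552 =21.67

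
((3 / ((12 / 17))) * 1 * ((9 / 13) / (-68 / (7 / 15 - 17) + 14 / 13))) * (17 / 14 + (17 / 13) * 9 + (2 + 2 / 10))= 65534031 / 7613060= 8.61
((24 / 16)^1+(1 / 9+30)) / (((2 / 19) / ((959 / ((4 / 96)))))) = 6911832.67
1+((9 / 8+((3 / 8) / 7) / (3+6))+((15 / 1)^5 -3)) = 63787427 / 84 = 759374.13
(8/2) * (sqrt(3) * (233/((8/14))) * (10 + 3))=21203 * sqrt(3)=36724.67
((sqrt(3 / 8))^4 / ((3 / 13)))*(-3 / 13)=-9 / 64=-0.14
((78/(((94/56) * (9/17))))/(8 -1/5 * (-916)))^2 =239320900/1135622601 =0.21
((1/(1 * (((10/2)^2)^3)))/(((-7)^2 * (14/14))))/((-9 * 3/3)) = -1/6890625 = -0.00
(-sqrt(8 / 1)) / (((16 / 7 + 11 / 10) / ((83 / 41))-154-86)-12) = 11620 * sqrt(2) / 1454403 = 0.01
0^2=0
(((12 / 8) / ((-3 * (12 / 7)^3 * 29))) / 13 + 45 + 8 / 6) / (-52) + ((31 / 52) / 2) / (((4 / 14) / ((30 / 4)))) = 469754407 / 67751424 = 6.93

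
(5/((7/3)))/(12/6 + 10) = 0.18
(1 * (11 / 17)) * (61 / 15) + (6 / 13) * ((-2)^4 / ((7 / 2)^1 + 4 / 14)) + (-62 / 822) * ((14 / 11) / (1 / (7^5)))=-141991284899 / 88257455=-1608.83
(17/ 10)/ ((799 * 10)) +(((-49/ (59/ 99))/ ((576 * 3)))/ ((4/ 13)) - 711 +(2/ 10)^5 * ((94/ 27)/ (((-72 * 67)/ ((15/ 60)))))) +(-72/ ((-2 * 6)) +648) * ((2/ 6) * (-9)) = -96548377810662671/ 36117770400000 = -2673.15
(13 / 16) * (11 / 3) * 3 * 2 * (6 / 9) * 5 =715 / 12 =59.58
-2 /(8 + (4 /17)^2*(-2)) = -289 /1140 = -0.25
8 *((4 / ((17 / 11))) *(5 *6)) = 10560 / 17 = 621.18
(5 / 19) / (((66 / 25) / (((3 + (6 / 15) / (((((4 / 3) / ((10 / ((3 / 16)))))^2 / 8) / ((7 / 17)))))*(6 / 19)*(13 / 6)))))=3069625 / 21318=143.99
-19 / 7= -2.71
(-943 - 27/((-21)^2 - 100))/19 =-321590/6479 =-49.64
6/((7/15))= 12.86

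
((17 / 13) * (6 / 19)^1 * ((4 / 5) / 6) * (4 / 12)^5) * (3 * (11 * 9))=748 / 11115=0.07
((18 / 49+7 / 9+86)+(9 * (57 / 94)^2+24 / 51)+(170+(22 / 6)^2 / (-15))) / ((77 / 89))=22995655884623 / 76511233260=300.55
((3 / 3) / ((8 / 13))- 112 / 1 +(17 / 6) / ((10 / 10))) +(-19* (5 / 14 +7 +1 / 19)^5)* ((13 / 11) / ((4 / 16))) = -580084166575122283 / 289120266204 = -2006376.70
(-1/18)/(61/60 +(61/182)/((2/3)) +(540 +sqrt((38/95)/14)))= -0.00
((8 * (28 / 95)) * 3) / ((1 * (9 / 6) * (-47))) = -448 / 4465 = -0.10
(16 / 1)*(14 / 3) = 224 / 3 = 74.67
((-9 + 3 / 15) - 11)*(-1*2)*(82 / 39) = 83.26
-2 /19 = -0.11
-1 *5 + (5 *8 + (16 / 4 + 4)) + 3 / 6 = 43.50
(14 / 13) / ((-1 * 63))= -2 / 117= -0.02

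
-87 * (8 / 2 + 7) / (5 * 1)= -191.40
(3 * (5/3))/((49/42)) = 30/7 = 4.29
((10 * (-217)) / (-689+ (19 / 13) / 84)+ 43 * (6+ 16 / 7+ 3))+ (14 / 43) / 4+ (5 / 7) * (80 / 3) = 98523916411 / 194111202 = 507.56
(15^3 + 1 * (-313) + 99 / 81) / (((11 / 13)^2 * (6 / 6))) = 4659161 / 1089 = 4278.38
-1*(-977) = 977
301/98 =43/14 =3.07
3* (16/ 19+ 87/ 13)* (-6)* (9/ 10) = -150741/ 1235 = -122.06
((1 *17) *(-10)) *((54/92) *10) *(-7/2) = 80325/23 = 3492.39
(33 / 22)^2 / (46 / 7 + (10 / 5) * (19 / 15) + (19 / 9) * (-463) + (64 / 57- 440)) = -53865 / 33688772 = -0.00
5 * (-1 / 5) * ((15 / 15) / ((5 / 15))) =-3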